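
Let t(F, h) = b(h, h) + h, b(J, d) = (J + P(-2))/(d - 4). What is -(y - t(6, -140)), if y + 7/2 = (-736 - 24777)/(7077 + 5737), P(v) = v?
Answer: -61594631/461304 ≈ -133.52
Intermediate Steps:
y = -35181/6407 (y = -7/2 + (-736 - 24777)/(7077 + 5737) = -7/2 - 25513/12814 = -35181/6407 ≈ -5.4910)
b(J, d) = (-2 + J)/(-4 + d) (b(J, d) = (J - 2)/(d - 4) = (-2 + J)/(-4 + d))
t(F, h) = h + (-2 + h)/(-4 + h) (t(F, h) = (-2 + h)/(-4 + h) + h = h + (-2 + h)/(-4 + h))
-(y - t(6, -140)) = -(-35181/6407 - (-2 - 140 - 140*(-4 - 140))/(-4 - 140)) = -(-35181/6407 - (-2 - 140 - 140*(-144))/(-144)) = -(-35181/6407 - (-1)*(-2 - 140 + 20160)/144) = -(-35181/6407 - (-1)*20018/144) = -(-35181/6407 - 1*(-10009/72)) = -(-35181/6407 + 10009/72) = -1*61594631/461304 = -61594631/461304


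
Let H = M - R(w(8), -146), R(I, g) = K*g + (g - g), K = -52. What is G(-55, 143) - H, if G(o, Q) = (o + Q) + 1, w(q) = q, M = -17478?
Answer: 25159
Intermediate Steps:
G(o, Q) = 1 + Q + o (G(o, Q) = (Q + o) + 1 = 1 + Q + o)
R(I, g) = -52*g (R(I, g) = -52*g + (g - g) = -52*g + 0 = -52*g)
H = -25070 (H = -17478 - (-52)*(-146) = -17478 - 1*7592 = -17478 - 7592 = -25070)
G(-55, 143) - H = (1 + 143 - 55) - 1*(-25070) = 89 + 25070 = 25159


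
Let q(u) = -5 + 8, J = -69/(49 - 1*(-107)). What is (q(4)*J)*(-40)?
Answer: 690/13 ≈ 53.077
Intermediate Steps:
J = -23/52 (J = -69/(49 + 107) = -69/156 = -69*1/156 = -23/52 ≈ -0.44231)
q(u) = 3
(q(4)*J)*(-40) = (3*(-23/52))*(-40) = -69/52*(-40) = 690/13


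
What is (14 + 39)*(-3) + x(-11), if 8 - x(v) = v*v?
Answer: -272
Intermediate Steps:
x(v) = 8 - v² (x(v) = 8 - v*v = 8 - v²)
(14 + 39)*(-3) + x(-11) = (14 + 39)*(-3) + (8 - 1*(-11)²) = 53*(-3) + (8 - 1*121) = -159 + (8 - 121) = -159 - 113 = -272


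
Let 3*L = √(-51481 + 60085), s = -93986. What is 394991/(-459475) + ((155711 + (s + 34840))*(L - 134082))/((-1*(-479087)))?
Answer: -9549439425329/353336275 + 310*√239/769 ≈ -27020.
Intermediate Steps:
L = 2*√239 (L = √(-51481 + 60085)/3 = √8604/3 = (6*√239)/3 = 2*√239 ≈ 30.919)
394991/(-459475) + ((155711 + (s + 34840))*(L - 134082))/((-1*(-479087))) = 394991/(-459475) + ((155711 + (-93986 + 34840))*(2*√239 - 134082))/((-1*(-479087))) = 394991*(-1/459475) + ((155711 - 59146)*(-134082 + 2*√239))/479087 = -394991/459475 + (96565*(-134082 + 2*√239))*(1/479087) = -394991/459475 + (-12947628330 + 193130*√239)*(1/479087) = -394991/459475 + (-20782710/769 + 310*√239/769) = -9549439425329/353336275 + 310*√239/769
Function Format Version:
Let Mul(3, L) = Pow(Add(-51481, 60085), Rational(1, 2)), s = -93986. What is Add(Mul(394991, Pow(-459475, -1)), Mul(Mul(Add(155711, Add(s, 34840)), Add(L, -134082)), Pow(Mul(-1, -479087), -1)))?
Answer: Add(Rational(-9549439425329, 353336275), Mul(Rational(310, 769), Pow(239, Rational(1, 2)))) ≈ -27020.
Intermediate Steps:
L = Mul(2, Pow(239, Rational(1, 2))) (L = Mul(Rational(1, 3), Pow(Add(-51481, 60085), Rational(1, 2))) = Mul(Rational(1, 3), Pow(8604, Rational(1, 2))) = Mul(Rational(1, 3), Mul(6, Pow(239, Rational(1, 2)))) = Mul(2, Pow(239, Rational(1, 2))) ≈ 30.919)
Add(Mul(394991, Pow(-459475, -1)), Mul(Mul(Add(155711, Add(s, 34840)), Add(L, -134082)), Pow(Mul(-1, -479087), -1))) = Add(Mul(394991, Pow(-459475, -1)), Mul(Mul(Add(155711, Add(-93986, 34840)), Add(Mul(2, Pow(239, Rational(1, 2))), -134082)), Pow(Mul(-1, -479087), -1))) = Add(Mul(394991, Rational(-1, 459475)), Mul(Mul(Add(155711, -59146), Add(-134082, Mul(2, Pow(239, Rational(1, 2))))), Pow(479087, -1))) = Add(Rational(-394991, 459475), Mul(Mul(96565, Add(-134082, Mul(2, Pow(239, Rational(1, 2))))), Rational(1, 479087))) = Add(Rational(-394991, 459475), Mul(Add(-12947628330, Mul(193130, Pow(239, Rational(1, 2)))), Rational(1, 479087))) = Add(Rational(-394991, 459475), Add(Rational(-20782710, 769), Mul(Rational(310, 769), Pow(239, Rational(1, 2))))) = Add(Rational(-9549439425329, 353336275), Mul(Rational(310, 769), Pow(239, Rational(1, 2))))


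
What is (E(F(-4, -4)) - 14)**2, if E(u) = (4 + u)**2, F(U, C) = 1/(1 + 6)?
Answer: 24025/2401 ≈ 10.006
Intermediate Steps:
F(U, C) = 1/7
(E(F(-4, -4)) - 14)**2 = ((4 + 1/7)**2 - 14)**2 = ((29/7)**2 - 14)**2 = (841/49 - 14)**2 = (155/49)**2 = 24025/2401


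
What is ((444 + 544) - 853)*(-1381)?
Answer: -186435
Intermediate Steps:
((444 + 544) - 853)*(-1381) = (988 - 853)*(-1381) = 135*(-1381) = -186435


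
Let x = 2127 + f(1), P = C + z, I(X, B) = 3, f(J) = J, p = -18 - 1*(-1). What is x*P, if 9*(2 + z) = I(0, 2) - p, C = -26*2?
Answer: -991648/9 ≈ -1.1018e+5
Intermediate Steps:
p = -17 (p = -18 + 1 = -17)
C = -52
z = 2/9 (z = -2 + (3 - 1*(-17))/9 = -2 + (3 + 17)/9 = -2 + (⅑)*20 = -2 + 20/9 = 2/9 ≈ 0.22222)
P = -466/9 (P = -52 + 2/9 = -466/9 ≈ -51.778)
x = 2128 (x = 2127 + 1 = 2128)
x*P = 2128*(-466/9) = -991648/9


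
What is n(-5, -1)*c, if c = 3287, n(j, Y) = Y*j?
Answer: 16435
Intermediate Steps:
n(-5, -1)*c = -1*(-5)*3287 = 5*3287 = 16435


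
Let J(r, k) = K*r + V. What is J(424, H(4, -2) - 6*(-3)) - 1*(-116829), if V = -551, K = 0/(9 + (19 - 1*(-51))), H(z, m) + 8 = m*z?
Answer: 116278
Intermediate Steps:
H(z, m) = -8 + m*z
K = 0 (K = 0/(9 + (19 + 51)) = 0/(9 + 70) = 0/79 = 0*(1/79) = 0)
J(r, k) = -551 (J(r, k) = 0*r - 551 = 0 - 551 = -551)
J(424, H(4, -2) - 6*(-3)) - 1*(-116829) = -551 - 1*(-116829) = -551 + 116829 = 116278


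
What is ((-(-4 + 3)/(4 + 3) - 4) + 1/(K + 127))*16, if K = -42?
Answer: -36608/595 ≈ -61.526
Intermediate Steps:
((-(-4 + 3)/(4 + 3) - 4) + 1/(K + 127))*16 = ((-(-4 + 3)/(4 + 3) - 4) + 1/(-42 + 127))*16 = ((-(-1)/7 - 4) + 1/85)*16 = ((-1*(-⅐) - 4) + 1/85)*16 = ((⅐ - 4) + 1/85)*16 = (-27/7 + 1/85)*16 = -2288/595*16 = -36608/595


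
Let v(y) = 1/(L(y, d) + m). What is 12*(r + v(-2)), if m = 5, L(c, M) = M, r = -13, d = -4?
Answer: -144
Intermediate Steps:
v(y) = 1 (v(y) = 1/(-4 + 5) = 1/1 = 1)
12*(r + v(-2)) = 12*(-13 + 1) = 12*(-12) = -144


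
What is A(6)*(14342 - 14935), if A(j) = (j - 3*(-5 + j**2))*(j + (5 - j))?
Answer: 257955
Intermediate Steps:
A(j) = 75 - 15*j**2 + 5*j (A(j) = (j + (15 - 3*j**2))*5 = (15 + j - 3*j**2)*5 = 75 - 15*j**2 + 5*j)
A(6)*(14342 - 14935) = (75 - 15*6**2 + 5*6)*(14342 - 14935) = (75 - 15*36 + 30)*(-593) = (75 - 540 + 30)*(-593) = -435*(-593) = 257955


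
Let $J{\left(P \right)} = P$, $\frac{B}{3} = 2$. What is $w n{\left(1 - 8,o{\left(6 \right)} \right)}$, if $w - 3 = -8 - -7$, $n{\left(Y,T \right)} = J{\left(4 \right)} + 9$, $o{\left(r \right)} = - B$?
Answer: $26$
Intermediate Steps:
$B = 6$ ($B = 3 \cdot 2 = 6$)
$o{\left(r \right)} = -6$ ($o{\left(r \right)} = \left(-1\right) 6 = -6$)
$n{\left(Y,T \right)} = 13$ ($n{\left(Y,T \right)} = 4 + 9 = 13$)
$w = 2$ ($w = 3 - 1 = 2$)
$w n{\left(1 - 8,o{\left(6 \right)} \right)} = 2 \cdot 13 = 26$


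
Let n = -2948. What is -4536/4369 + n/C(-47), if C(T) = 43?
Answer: -13074860/187867 ≈ -69.596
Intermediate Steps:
-4536/4369 + n/C(-47) = -4536/4369 - 2948/43 = -13074860/187867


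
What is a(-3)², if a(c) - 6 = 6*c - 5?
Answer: 289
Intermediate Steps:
a(c) = 1 + 6*c (a(c) = 6 + (6*c - 5) = 6 + (-5 + 6*c) = 1 + 6*c)
a(-3)² = (1 + 6*(-3))² = (1 - 18)² = (-17)² = 289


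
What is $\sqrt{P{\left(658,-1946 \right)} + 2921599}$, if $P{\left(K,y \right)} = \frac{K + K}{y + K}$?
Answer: $\frac{\sqrt{6182101322}}{46} \approx 1709.3$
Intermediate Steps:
$P{\left(K,y \right)} = \frac{2 K}{K + y}$
$\sqrt{P{\left(658,-1946 \right)} + 2921599} = \sqrt{2 \cdot 658 \frac{1}{658 - 1946} + 2921599} = \sqrt{2 \cdot 658 \frac{1}{-1288} + 2921599} = \sqrt{2 \cdot 658 \left(- \frac{1}{1288}\right) + 2921599} = \sqrt{- \frac{47}{46} + 2921599} = \sqrt{\frac{134393507}{46}} = \frac{\sqrt{6182101322}}{46}$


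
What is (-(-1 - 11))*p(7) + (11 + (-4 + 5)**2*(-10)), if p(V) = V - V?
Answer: 1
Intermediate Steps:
p(V) = 0
(-(-1 - 11))*p(7) + (11 + (-4 + 5)**2*(-10)) = -(-1 - 11)*0 + (11 + (-4 + 5)**2*(-10)) = -1*(-12)*0 + (11 + 1**2*(-10)) = 12*0 + (11 + 1*(-10)) = 0 + (11 - 10) = 0 + 1 = 1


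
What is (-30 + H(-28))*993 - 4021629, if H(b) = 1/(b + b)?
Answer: -226880457/56 ≈ -4.0514e+6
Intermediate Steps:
H(b) = 1/(2*b)
(-30 + H(-28))*993 - 4021629 = (-30 + (1/2)/(-28))*993 - 4021629 = (-30 + (1/2)*(-1/28))*993 - 4021629 = (-30 - 1/56)*993 - 4021629 = -1681/56*993 - 4021629 = -1669233/56 - 4021629 = -226880457/56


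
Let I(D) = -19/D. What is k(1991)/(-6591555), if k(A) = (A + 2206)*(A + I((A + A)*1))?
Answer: -11091472057/8749190670 ≈ -1.2677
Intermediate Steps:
k(A) = (2206 + A)*(A - 19/(2*A)) (k(A) = (A + 2206)*(A - 19/(A + A)) = (2206 + A)*(A - 19*1/(2*A)) = (2206 + A)*(A - 19/(2*A)))
k(1991)/(-6591555) = (-19/2 + 1991² - 20957/1991 + 2206*1991)/(-6591555) = (-19/2 + 3964081 - 20957*1/1991 + 4392146)*(-1/6591555) = (-19/2 + 3964081 - 20957/1991 + 4392146)*(-1/6591555) = (33274416171/3982)*(-1/6591555) = -11091472057/8749190670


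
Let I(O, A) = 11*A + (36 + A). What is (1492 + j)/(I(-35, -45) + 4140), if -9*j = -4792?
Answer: 4555/8181 ≈ 0.55678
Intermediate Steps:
j = 4792/9 (j = -⅑*(-4792) = 4792/9 ≈ 532.44)
I(O, A) = 36 + 12*A
(1492 + j)/(I(-35, -45) + 4140) = (1492 + 4792/9)/((36 + 12*(-45)) + 4140) = 18220/(9*((36 - 540) + 4140)) = 18220/(9*(-504 + 4140)) = (18220/9)/3636 = (18220/9)*(1/3636) = 4555/8181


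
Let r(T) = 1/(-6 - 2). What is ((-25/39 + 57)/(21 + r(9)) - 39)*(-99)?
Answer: 7801959/2171 ≈ 3593.7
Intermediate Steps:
r(T) = -⅛ (r(T) = 1/(-8) = -⅛)
((-25/39 + 57)/(21 + r(9)) - 39)*(-99) = ((-25/39 + 57)/(21 - ⅛) - 39)*(-99) = ((-25*1/39 + 57)/(167/8) - 39)*(-99) = ((-25/39 + 57)*(8/167) - 39)*(-99) = ((2198/39)*(8/167) - 39)*(-99) = (17584/6513 - 39)*(-99) = -236423/6513*(-99) = 7801959/2171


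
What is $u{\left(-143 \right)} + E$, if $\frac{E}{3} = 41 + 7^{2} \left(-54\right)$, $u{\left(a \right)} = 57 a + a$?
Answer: $-16109$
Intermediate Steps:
$u{\left(a \right)} = 58 a$
$E = -7815$ ($E = 3 \left(41 + 7^{2} \left(-54\right)\right) = 3 \left(41 + 49 \left(-54\right)\right) = 3 \left(41 - 2646\right) = 3 \left(-2605\right) = -7815$)
$u{\left(-143 \right)} + E = 58 \left(-143\right) - 7815 = -8294 - 7815 = -16109$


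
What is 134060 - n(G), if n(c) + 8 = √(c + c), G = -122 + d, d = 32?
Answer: 134068 - 6*I*√5 ≈ 1.3407e+5 - 13.416*I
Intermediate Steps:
G = -90 (G = -122 + 32 = -90)
n(c) = -8 + √2*√c (n(c) = -8 + √(c + c) = -8 + √(2*c) = -8 + √2*√c)
134060 - n(G) = 134060 - (-8 + √2*√(-90)) = 134060 - (-8 + √2*(3*I*√10)) = 134060 - (-8 + 6*I*√5) = 134060 + (8 - 6*I*√5) = 134068 - 6*I*√5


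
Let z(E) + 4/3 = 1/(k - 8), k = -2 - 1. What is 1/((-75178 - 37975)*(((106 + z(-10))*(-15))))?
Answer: 11/1952455015 ≈ 5.6339e-9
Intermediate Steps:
k = -3
z(E) = -47/33 (z(E) = -4/3 + 1/(-3 - 8) = -4/3 + 1/(-11) = -4/3 - 1/11 = -47/33)
1/((-75178 - 37975)*(((106 + z(-10))*(-15)))) = 1/((-75178 - 37975)*(((106 - 47/33)*(-15)))) = 1/((-113153)*(((3451/33)*(-15)))) = -1/(113153*(-17255/11)) = -1/113153*(-11/17255) = 11/1952455015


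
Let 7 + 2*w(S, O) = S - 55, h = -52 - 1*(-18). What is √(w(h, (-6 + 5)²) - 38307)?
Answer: I*√38355 ≈ 195.84*I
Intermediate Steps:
h = -34 (h = -52 + 18 = -34)
w(S, O) = -31 + S/2 (w(S, O) = -7/2 + (S - 55)/2 = -7/2 + (-55 + S)/2 = -7/2 + (-55/2 + S/2) = -31 + S/2)
√(w(h, (-6 + 5)²) - 38307) = √((-31 + (½)*(-34)) - 38307) = √((-31 - 17) - 38307) = √(-48 - 38307) = √(-38355) = I*√38355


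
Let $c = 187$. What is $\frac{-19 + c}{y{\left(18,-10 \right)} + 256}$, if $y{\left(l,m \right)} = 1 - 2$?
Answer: $\frac{56}{85} \approx 0.65882$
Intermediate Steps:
$y{\left(l,m \right)} = -1$ ($y{\left(l,m \right)} = 1 - 2 = -1$)
$\frac{-19 + c}{y{\left(18,-10 \right)} + 256} = \frac{-19 + 187}{-1 + 256} = \frac{168}{255} = 168 \cdot \frac{1}{255} = \frac{56}{85}$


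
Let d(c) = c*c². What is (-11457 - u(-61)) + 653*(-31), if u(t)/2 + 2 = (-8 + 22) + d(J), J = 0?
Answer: -31724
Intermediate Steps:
d(c) = c³
u(t) = 24 (u(t) = -4 + 2*((-8 + 22) + 0³) = -4 + 2*(14 + 0) = -4 + 2*14 = -4 + 28 = 24)
(-11457 - u(-61)) + 653*(-31) = (-11457 - 1*24) + 653*(-31) = (-11457 - 24) - 20243 = -11481 - 20243 = -31724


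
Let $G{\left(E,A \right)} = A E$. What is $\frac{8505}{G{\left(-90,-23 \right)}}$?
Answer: $\frac{189}{46} \approx 4.1087$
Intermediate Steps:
$\frac{8505}{G{\left(-90,-23 \right)}} = \frac{8505}{\left(-23\right) \left(-90\right)} = \frac{8505}{2070} = 8505 \cdot \frac{1}{2070} = \frac{189}{46}$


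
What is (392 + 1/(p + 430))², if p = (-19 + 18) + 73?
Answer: 38724336225/252004 ≈ 1.5367e+5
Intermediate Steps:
p = 72 (p = -1 + 73 = 72)
(392 + 1/(p + 430))² = (392 + 1/(72 + 430))² = (392 + 1/502)² = (196785/502)² = 38724336225/252004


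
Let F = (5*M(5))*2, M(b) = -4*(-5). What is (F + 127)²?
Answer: 106929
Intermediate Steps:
M(b) = 20
F = 200 (F = (5*20)*2 = 100*2 = 200)
(F + 127)² = (200 + 127)² = 327² = 106929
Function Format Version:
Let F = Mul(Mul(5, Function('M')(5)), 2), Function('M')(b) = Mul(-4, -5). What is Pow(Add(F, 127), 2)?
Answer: 106929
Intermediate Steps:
Function('M')(b) = 20
F = 200 (F = Mul(Mul(5, 20), 2) = Mul(100, 2) = 200)
Pow(Add(F, 127), 2) = Pow(Add(200, 127), 2) = Pow(327, 2) = 106929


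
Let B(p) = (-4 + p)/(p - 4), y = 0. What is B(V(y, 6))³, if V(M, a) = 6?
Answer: 1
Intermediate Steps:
B(p) = 1 (B(p) = (-4 + p)/(-4 + p) = 1)
B(V(y, 6))³ = 1³ = 1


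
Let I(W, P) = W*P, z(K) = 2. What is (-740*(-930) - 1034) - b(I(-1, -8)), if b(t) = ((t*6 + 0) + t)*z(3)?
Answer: 687054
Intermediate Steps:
I(W, P) = P*W
b(t) = 14*t (b(t) = ((t*6 + 0) + t)*2 = ((6*t + 0) + t)*2 = (6*t + t)*2 = (7*t)*2 = 14*t)
(-740*(-930) - 1034) - b(I(-1, -8)) = (-740*(-930) - 1034) - 14*(-8*(-1)) = (688200 - 1034) - 14*8 = 687166 - 1*112 = 687166 - 112 = 687054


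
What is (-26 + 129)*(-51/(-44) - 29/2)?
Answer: -60461/44 ≈ -1374.1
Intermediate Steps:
(-26 + 129)*(-51/(-44) - 29/2) = 103*(-51*(-1/44) - 29*½) = 103*(51/44 - 29/2) = 103*(-587/44) = -60461/44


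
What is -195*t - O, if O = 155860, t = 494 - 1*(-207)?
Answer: -292555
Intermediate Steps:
t = 701 (t = 494 + 207 = 701)
-195*t - O = -195*701 - 1*155860 = -136695 - 155860 = -292555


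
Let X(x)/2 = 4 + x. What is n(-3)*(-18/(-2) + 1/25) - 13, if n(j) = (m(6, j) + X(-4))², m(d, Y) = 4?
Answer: 3291/25 ≈ 131.64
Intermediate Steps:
X(x) = 8 + 2*x (X(x) = 2*(4 + x) = 8 + 2*x)
n(j) = 16 (n(j) = (4 + (8 + 2*(-4)))² = (4 + (8 - 8))² = (4 + 0)² = 4² = 16)
n(-3)*(-18/(-2) + 1/25) - 13 = 16*(-18/(-2) + 1/25) - 13 = 16*(-18*(-½) + 1*(1/25)) - 13 = 16*(9 + 1/25) - 13 = 16*(226/25) - 13 = 3616/25 - 13 = 3291/25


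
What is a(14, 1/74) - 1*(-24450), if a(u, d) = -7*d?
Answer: 1809293/74 ≈ 24450.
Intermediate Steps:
a(14, 1/74) - 1*(-24450) = -7/74 - 1*(-24450) = -7*1/74 + 24450 = -7/74 + 24450 = 1809293/74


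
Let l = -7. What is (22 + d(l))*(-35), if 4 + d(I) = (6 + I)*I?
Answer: -875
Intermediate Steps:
d(I) = -4 + I*(6 + I) (d(I) = -4 + (6 + I)*I = -4 + I*(6 + I))
(22 + d(l))*(-35) = (22 + (-4 + (-7)² + 6*(-7)))*(-35) = (22 + (-4 + 49 - 42))*(-35) = (22 + 3)*(-35) = 25*(-35) = -875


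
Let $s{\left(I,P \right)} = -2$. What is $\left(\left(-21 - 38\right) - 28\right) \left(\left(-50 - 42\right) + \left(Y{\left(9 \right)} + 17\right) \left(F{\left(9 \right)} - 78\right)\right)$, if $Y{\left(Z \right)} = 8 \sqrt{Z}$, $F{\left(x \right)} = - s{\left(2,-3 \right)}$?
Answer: $279096$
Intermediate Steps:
$F{\left(x \right)} = 2$ ($F{\left(x \right)} = \left(-1\right) \left(-2\right) = 2$)
$\left(\left(-21 - 38\right) - 28\right) \left(\left(-50 - 42\right) + \left(Y{\left(9 \right)} + 17\right) \left(F{\left(9 \right)} - 78\right)\right) = \left(\left(-21 - 38\right) - 28\right) \left(\left(-50 - 42\right) + \left(8 \sqrt{9} + 17\right) \left(2 - 78\right)\right) = \left(-59 - 28\right) \left(\left(-50 - 42\right) + \left(8 \cdot 3 + 17\right) \left(-76\right)\right) = - 87 \left(-92 + \left(24 + 17\right) \left(-76\right)\right) = - 87 \left(-92 + 41 \left(-76\right)\right) = - 87 \left(-92 - 3116\right) = \left(-87\right) \left(-3208\right) = 279096$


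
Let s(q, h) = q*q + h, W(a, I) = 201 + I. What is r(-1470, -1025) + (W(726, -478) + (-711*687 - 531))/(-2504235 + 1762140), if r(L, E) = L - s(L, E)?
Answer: -320784565702/148419 ≈ -2.1613e+6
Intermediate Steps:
s(q, h) = h + q**2 (s(q, h) = q**2 + h = h + q**2)
r(L, E) = L - E - L**2 (r(L, E) = L - (E + L**2) = L + (-E - L**2) = L - E - L**2)
r(-1470, -1025) + (W(726, -478) + (-711*687 - 531))/(-2504235 + 1762140) = (-1470 - 1*(-1025) - 1*(-1470)**2) + ((201 - 478) + (-711*687 - 531))/(-2504235 + 1762140) = (-1470 + 1025 - 1*2160900) + (-277 + (-488457 - 531))/(-742095) = (-1470 + 1025 - 2160900) + (-277 - 488988)*(-1/742095) = -2161345 - 489265*(-1/742095) = -2161345 + 97853/148419 = -320784565702/148419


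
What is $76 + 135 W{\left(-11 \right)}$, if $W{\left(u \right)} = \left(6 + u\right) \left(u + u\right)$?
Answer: $14926$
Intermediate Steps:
$W{\left(u \right)} = 2 u \left(6 + u\right)$ ($W{\left(u \right)} = \left(6 + u\right) 2 u = 2 u \left(6 + u\right)$)
$76 + 135 W{\left(-11 \right)} = 76 + 135 \cdot 2 \left(-11\right) \left(6 - 11\right) = 76 + 135 \cdot 2 \left(-11\right) \left(-5\right) = 76 + 135 \cdot 110 = 76 + 14850 = 14926$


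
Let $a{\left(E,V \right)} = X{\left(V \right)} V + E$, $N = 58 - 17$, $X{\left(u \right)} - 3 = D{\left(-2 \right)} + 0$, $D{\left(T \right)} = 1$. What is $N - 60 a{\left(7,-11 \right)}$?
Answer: $2261$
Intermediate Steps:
$X{\left(u \right)} = 4$ ($X{\left(u \right)} = 3 + \left(1 + 0\right) = 3 + 1 = 4$)
$N = 41$
$a{\left(E,V \right)} = E + 4 V$ ($a{\left(E,V \right)} = 4 V + E = E + 4 V$)
$N - 60 a{\left(7,-11 \right)} = 41 - 60 \left(7 + 4 \left(-11\right)\right) = 41 - 60 \left(7 - 44\right) = 41 - -2220 = 41 + 2220 = 2261$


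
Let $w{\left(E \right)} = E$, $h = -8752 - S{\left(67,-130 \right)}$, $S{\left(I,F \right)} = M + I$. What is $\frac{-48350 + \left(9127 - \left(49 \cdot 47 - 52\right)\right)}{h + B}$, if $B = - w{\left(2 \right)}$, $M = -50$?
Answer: $\frac{41474}{8771} \approx 4.7285$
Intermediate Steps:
$S{\left(I,F \right)} = -50 + I$
$h = -8769$ ($h = -8752 - \left(-50 + 67\right) = -8752 - 17 = -8769$)
$B = -2$ ($B = \left(-1\right) 2 = -2$)
$\frac{-48350 + \left(9127 - \left(49 \cdot 47 - 52\right)\right)}{h + B} = \frac{-48350 + \left(9127 - \left(49 \cdot 47 - 52\right)\right)}{-8769 - 2} = \frac{-48350 + \left(9127 - \left(2303 - 52\right)\right)}{-8771} = \left(-48350 + \left(9127 - 2251\right)\right) \left(- \frac{1}{8771}\right) = \left(-48350 + 6876\right) \left(- \frac{1}{8771}\right) = \left(-41474\right) \left(- \frac{1}{8771}\right) = \frac{41474}{8771}$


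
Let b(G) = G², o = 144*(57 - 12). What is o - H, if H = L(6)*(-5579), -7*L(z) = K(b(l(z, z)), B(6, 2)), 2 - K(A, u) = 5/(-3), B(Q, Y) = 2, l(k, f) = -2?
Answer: 10673/3 ≈ 3557.7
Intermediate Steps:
o = 6480 (o = 144*45 = 6480)
K(A, u) = 11/3 (K(A, u) = 2 - 5/(-3) = 2 - 5*(-1)/3 = 2 - 1*(-5/3) = 2 + 5/3 = 11/3)
L(z) = -11/21 (L(z) = -⅐*11/3 = -11/21)
H = 8767/3 (H = -11/21*(-5579) = 8767/3 ≈ 2922.3)
o - H = 6480 - 1*8767/3 = 6480 - 8767/3 = 10673/3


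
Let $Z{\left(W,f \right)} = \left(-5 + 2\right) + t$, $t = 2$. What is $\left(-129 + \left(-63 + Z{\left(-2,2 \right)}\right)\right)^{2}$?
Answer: $37249$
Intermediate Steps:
$Z{\left(W,f \right)} = -1$ ($Z{\left(W,f \right)} = \left(-5 + 2\right) + 2 = -3 + 2 = -1$)
$\left(-129 + \left(-63 + Z{\left(-2,2 \right)}\right)\right)^{2} = \left(-129 - 64\right)^{2} = \left(-193\right)^{2} = 37249$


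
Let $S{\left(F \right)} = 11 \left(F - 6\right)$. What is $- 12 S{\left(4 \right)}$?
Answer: $264$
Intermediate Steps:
$S{\left(F \right)} = -66 + 11 F$ ($S{\left(F \right)} = 11 \left(-6 + F\right) = -66 + 11 F$)
$- 12 S{\left(4 \right)} = - 12 \left(-66 + 11 \cdot 4\right) = - 12 \left(-66 + 44\right) = \left(-12\right) \left(-22\right) = 264$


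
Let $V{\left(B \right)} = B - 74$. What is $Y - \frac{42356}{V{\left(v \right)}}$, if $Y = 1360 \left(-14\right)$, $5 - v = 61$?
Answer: $- \frac{1216422}{65} \approx -18714.0$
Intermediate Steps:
$v = -56$ ($v = 5 - 61 = -56$)
$V{\left(B \right)} = -74 + B$
$Y = -19040$
$Y - \frac{42356}{V{\left(v \right)}} = -19040 - \frac{42356}{-74 - 56} = -19040 - \frac{42356}{-130} = -19040 - - \frac{21178}{65} = -19040 + \frac{21178}{65} = - \frac{1216422}{65}$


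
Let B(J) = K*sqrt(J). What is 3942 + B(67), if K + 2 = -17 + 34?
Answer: 3942 + 15*sqrt(67) ≈ 4064.8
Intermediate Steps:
K = 15 (K = -2 + (-17 + 34) = -2 + 17 = 15)
B(J) = 15*sqrt(J)
3942 + B(67) = 3942 + 15*sqrt(67)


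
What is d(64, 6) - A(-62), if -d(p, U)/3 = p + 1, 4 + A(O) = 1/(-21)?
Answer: -4010/21 ≈ -190.95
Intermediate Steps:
A(O) = -85/21 (A(O) = -4 + 1/(-21) = -4 - 1/21 = -85/21)
d(p, U) = -3 - 3*p (d(p, U) = -3*(p + 1) = -3*(1 + p) = -3 - 3*p)
d(64, 6) - A(-62) = (-3 - 3*64) - 1*(-85/21) = (-3 - 192) + 85/21 = -195 + 85/21 = -4010/21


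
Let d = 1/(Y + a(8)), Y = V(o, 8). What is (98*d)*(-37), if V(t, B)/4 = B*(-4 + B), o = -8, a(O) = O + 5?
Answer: -3626/141 ≈ -25.716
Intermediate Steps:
a(O) = 5 + O
V(t, B) = 4*B*(-4 + B) (V(t, B) = 4*(B*(-4 + B)) = 4*B*(-4 + B))
Y = 128 (Y = 4*8*(-4 + 8) = 4*8*4 = 128)
d = 1/141 (d = 1/(128 + (5 + 8)) = 1/(128 + 13) = 1/141 ≈ 0.0070922)
(98*d)*(-37) = (98*(1/141))*(-37) = (98/141)*(-37) = -3626/141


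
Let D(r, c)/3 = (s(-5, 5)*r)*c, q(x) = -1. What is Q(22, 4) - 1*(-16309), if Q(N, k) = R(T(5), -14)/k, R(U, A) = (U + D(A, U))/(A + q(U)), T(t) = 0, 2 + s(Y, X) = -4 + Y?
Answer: 16309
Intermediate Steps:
s(Y, X) = -6 + Y (s(Y, X) = -2 + (-4 + Y) = -6 + Y)
D(r, c) = -33*c*r (D(r, c) = 3*(((-6 - 5)*r)*c) = 3*((-11*r)*c) = 3*(-11*c*r) = -33*c*r)
R(U, A) = (U - 33*A*U)/(-1 + A) (R(U, A) = (U - 33*U*A)/(A - 1) = (U - 33*A*U)/(-1 + A))
Q(N, k) = 0 (Q(N, k) = (0*(1 - 33*(-14))/(-1 - 14))/k = (0*(1 + 462)/(-15))/k = (0*(-1/15)*463)/k = 0/k = 0)
Q(22, 4) - 1*(-16309) = 0 - 1*(-16309) = 0 + 16309 = 16309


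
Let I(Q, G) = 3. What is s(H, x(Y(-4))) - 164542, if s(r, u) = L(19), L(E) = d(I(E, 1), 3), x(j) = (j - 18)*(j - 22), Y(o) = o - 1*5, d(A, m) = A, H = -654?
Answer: -164539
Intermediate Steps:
Y(o) = -5 + o (Y(o) = o - 5 = -5 + o)
x(j) = (-22 + j)*(-18 + j) (x(j) = (-18 + j)*(-22 + j) = (-22 + j)*(-18 + j))
L(E) = 3
s(r, u) = 3
s(H, x(Y(-4))) - 164542 = 3 - 164542 = -164539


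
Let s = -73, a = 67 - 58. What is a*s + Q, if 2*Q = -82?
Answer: -698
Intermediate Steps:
Q = -41 (Q = (1/2)*(-82) = -41)
a = 9
a*s + Q = 9*(-73) - 41 = -657 - 41 = -698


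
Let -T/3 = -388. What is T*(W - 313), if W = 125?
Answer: -218832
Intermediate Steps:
T = 1164 (T = -3*(-388) = 1164)
T*(W - 313) = 1164*(125 - 313) = 1164*(-188) = -218832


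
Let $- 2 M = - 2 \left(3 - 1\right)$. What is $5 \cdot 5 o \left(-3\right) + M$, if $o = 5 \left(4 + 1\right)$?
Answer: $-1873$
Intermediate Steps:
$M = 2$ ($M = - \frac{\left(-2\right) \left(3 - 1\right)}{2} = - \frac{\left(-2\right) 2}{2} = \left(- \frac{1}{2}\right) \left(-4\right) = 2$)
$o = 25$ ($o = 5 \cdot 5 = 25$)
$5 \cdot 5 o \left(-3\right) + M = 5 \cdot 5 \cdot 25 \left(-3\right) + 2 = 5 \cdot 125 \left(-3\right) + 2 = 5 \left(-375\right) + 2 = -1875 + 2 = -1873$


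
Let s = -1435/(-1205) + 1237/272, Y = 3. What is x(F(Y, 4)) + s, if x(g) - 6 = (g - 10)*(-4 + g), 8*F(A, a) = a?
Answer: 2949097/65552 ≈ 44.989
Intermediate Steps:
F(A, a) = a/8
x(g) = 6 + (-10 + g)*(-4 + g) (x(g) = 6 + (g - 10)*(-4 + g) = 6 + (-10 + g)*(-4 + g))
s = 376181/65552 (s = -1435*(-1/1205) + 1237*(1/272) = 287/241 + 1237/272 = 376181/65552 ≈ 5.7387)
x(F(Y, 4)) + s = (46 + ((⅛)*4)² - 7*4/4) + 376181/65552 = (46 + (½)² - 14*½) + 376181/65552 = (46 + ¼ - 7) + 376181/65552 = 157/4 + 376181/65552 = 2949097/65552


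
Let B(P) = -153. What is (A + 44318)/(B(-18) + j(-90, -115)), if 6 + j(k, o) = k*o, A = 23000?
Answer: 67318/10191 ≈ 6.6056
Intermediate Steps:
j(k, o) = -6 + k*o
(A + 44318)/(B(-18) + j(-90, -115)) = (23000 + 44318)/(-153 + (-6 - 90*(-115))) = 67318/(-153 + (-6 + 10350)) = 67318/(-153 + 10344) = 67318/10191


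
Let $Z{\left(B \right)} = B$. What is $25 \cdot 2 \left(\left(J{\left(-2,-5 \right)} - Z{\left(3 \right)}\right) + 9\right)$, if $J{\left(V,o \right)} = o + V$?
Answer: $-50$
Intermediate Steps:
$J{\left(V,o \right)} = V + o$
$25 \cdot 2 \left(\left(J{\left(-2,-5 \right)} - Z{\left(3 \right)}\right) + 9\right) = 25 \cdot 2 \left(\left(\left(-2 - 5\right) - 3\right) + 9\right) = 25 \cdot 2 \left(\left(-7 - 3\right) + 9\right) = 25 \cdot 2 \left(-10 + 9\right) = 25 \cdot 2 \left(-1\right) = 25 \left(-2\right) = -50$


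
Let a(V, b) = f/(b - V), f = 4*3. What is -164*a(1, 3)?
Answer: -984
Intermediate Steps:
f = 12
a(V, b) = 12/(b - V)
-164*a(1, 3) = -1968/(3 - 1*1) = -1968/(3 - 1) = -1968/2 = -164*6 = -984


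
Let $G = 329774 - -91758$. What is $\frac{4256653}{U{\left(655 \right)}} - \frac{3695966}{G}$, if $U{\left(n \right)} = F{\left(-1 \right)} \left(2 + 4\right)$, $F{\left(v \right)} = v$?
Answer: $- \frac{224292203524}{316149} \approx -7.0945 \cdot 10^{5}$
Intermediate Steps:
$U{\left(n \right)} = -6$ ($U{\left(n \right)} = - (2 + 4) = \left(-1\right) 6 = -6$)
$G = 421532$ ($G = 329774 + 91758 = 421532$)
$\frac{4256653}{U{\left(655 \right)}} - \frac{3695966}{G} = \frac{4256653}{-6} - \frac{3695966}{421532} = 4256653 \left(- \frac{1}{6}\right) - \frac{1847983}{210766} = - \frac{4256653}{6} - \frac{1847983}{210766} = - \frac{224292203524}{316149}$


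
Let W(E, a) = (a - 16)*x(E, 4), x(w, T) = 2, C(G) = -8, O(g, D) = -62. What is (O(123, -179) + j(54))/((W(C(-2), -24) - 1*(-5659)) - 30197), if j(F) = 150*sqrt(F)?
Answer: 31/12309 - 75*sqrt(6)/4103 ≈ -0.042256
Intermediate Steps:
W(E, a) = -32 + 2*a (W(E, a) = (a - 16)*2 = (-16 + a)*2 = -32 + 2*a)
(O(123, -179) + j(54))/((W(C(-2), -24) - 1*(-5659)) - 30197) = (-62 + 150*sqrt(54))/(((-32 + 2*(-24)) - 1*(-5659)) - 30197) = (-62 + 150*(3*sqrt(6)))/(((-32 - 48) + 5659) - 30197) = (-62 + 450*sqrt(6))/((-80 + 5659) - 30197) = (-62 + 450*sqrt(6))/(5579 - 30197) = (-62 + 450*sqrt(6))/(-24618) = (-62 + 450*sqrt(6))*(-1/24618) = 31/12309 - 75*sqrt(6)/4103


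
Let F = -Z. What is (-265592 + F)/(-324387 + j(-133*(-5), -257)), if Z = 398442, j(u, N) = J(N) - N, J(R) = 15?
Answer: 664034/324115 ≈ 2.0488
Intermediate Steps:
j(u, N) = 15 - N
F = -398442 (F = -1*398442 = -398442)
(-265592 + F)/(-324387 + j(-133*(-5), -257)) = (-265592 - 398442)/(-324387 + (15 - 1*(-257))) = -664034/(-324387 + (15 + 257)) = -664034/(-324387 + 272) = -664034/(-324115) = -664034*(-1/324115) = 664034/324115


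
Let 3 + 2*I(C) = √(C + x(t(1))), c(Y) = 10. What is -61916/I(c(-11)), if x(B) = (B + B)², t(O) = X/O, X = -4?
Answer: -371496/65 - 123832*√74/65 ≈ -22104.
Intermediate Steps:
t(O) = -4/O
x(B) = 4*B² (x(B) = (2*B)² = 4*B²)
I(C) = -3/2 + √(64 + C)/2 (I(C) = -3/2 + √(C + 4*(-4/1)²)/2 = -3/2 + √(C + 4*(-4*1)²)/2 = -3/2 + √(C + 4*(-4)²)/2 = -3/2 + √(C + 4*16)/2 = -3/2 + √(C + 64)/2 = -3/2 + √(64 + C)/2)
-61916/I(c(-11)) = -61916/(-3/2 + √(64 + 10)/2) = -61916/(-3/2 + √74/2)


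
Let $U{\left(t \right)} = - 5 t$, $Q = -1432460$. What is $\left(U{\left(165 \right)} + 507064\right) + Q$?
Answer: $-926221$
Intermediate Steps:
$\left(U{\left(165 \right)} + 507064\right) + Q = \left(\left(-5\right) 165 + 507064\right) - 1432460 = \left(-825 + 507064\right) - 1432460 = 506239 - 1432460 = -926221$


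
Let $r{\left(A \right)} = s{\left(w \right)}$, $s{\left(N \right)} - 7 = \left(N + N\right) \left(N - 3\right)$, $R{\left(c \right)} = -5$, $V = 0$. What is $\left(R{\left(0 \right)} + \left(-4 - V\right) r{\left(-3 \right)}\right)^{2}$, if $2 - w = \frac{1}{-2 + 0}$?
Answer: $529$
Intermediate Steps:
$w = \frac{5}{2}$ ($w = 2 - \frac{1}{-2 + 0} = 2 - \frac{1}{-2} = 2 - - \frac{1}{2} = 2 + \frac{1}{2} = \frac{5}{2} \approx 2.5$)
$s{\left(N \right)} = 7 + 2 N \left(-3 + N\right)$ ($s{\left(N \right)} = 7 + \left(N + N\right) \left(N - 3\right) = 7 + 2 N \left(-3 + N\right)$)
$r{\left(A \right)} = \frac{9}{2}$ ($r{\left(A \right)} = 7 - 15 + 2 \left(\frac{5}{2}\right)^{2} = 7 - 15 + 2 \cdot \frac{25}{4} = 7 - 15 + \frac{25}{2} = \frac{9}{2}$)
$\left(R{\left(0 \right)} + \left(-4 - V\right) r{\left(-3 \right)}\right)^{2} = \left(-5 + \left(-4 - 0\right) \frac{9}{2}\right)^{2} = \left(-5 + \left(-4 + 0\right) \frac{9}{2}\right)^{2} = \left(-5 - 18\right)^{2} = \left(-23\right)^{2} = 529$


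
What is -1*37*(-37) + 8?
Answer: 1377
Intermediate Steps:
-1*37*(-37) + 8 = -37*(-37) + 8 = 1369 + 8 = 1377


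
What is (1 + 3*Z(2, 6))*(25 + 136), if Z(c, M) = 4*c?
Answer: 4025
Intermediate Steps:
(1 + 3*Z(2, 6))*(25 + 136) = (1 + 3*(4*2))*(25 + 136) = (1 + 3*8)*161 = (1 + 24)*161 = 25*161 = 4025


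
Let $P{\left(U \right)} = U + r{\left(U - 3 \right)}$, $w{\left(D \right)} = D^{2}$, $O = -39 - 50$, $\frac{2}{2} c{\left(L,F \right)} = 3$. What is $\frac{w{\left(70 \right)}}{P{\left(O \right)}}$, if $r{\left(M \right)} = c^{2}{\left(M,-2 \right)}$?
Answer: $- \frac{245}{4} \approx -61.25$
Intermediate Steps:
$c{\left(L,F \right)} = 3$
$O = -89$
$r{\left(M \right)} = 9$ ($r{\left(M \right)} = 3^{2} = 9$)
$P{\left(U \right)} = 9 + U$ ($P{\left(U \right)} = U + 9 = 9 + U$)
$\frac{w{\left(70 \right)}}{P{\left(O \right)}} = \frac{70^{2}}{9 - 89} = \frac{4900}{-80} = 4900 \left(- \frac{1}{80}\right) = - \frac{245}{4}$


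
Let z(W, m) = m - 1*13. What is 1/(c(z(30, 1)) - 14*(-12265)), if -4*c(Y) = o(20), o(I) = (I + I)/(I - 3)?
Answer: 17/2919060 ≈ 5.8238e-6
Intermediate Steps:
o(I) = 2*I/(-3 + I) (o(I) = (2*I)/(-3 + I) = 2*I/(-3 + I))
z(W, m) = -13 + m (z(W, m) = m - 13 = -13 + m)
c(Y) = -10/17 (c(Y) = -20/(2*(-3 + 20)) = -20/(2*17) = -¼*40/17 = -10/17)
1/(c(z(30, 1)) - 14*(-12265)) = 1/(-10/17 - 14*(-12265)) = 1/(-10/17 + 171710) = 1/(2919060/17) = 17/2919060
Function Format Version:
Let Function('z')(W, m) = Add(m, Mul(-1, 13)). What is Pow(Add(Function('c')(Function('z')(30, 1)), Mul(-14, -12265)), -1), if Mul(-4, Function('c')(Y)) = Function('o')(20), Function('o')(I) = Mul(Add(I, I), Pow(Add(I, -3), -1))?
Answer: Rational(17, 2919060) ≈ 5.8238e-6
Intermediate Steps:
Function('o')(I) = Mul(2, I, Pow(Add(-3, I), -1)) (Function('o')(I) = Mul(Mul(2, I), Pow(Add(-3, I), -1)) = Mul(2, I, Pow(Add(-3, I), -1)))
Function('z')(W, m) = Add(-13, m) (Function('z')(W, m) = Add(m, -13) = Add(-13, m))
Function('c')(Y) = Rational(-10, 17) (Function('c')(Y) = Mul(Rational(-1, 4), Mul(2, 20, Pow(Add(-3, 20), -1))) = Mul(Rational(-1, 4), Mul(2, 20, Pow(17, -1))) = Mul(Rational(-1, 4), Mul(2, 20, Rational(1, 17))) = Mul(Rational(-1, 4), Rational(40, 17)) = Rational(-10, 17))
Pow(Add(Function('c')(Function('z')(30, 1)), Mul(-14, -12265)), -1) = Pow(Add(Rational(-10, 17), Mul(-14, -12265)), -1) = Pow(Add(Rational(-10, 17), 171710), -1) = Pow(Rational(2919060, 17), -1) = Rational(17, 2919060)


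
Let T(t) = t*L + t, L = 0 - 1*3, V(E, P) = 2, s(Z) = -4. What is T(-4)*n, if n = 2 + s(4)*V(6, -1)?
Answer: -48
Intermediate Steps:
L = -3 (L = 0 - 3 = -3)
n = -6 (n = 2 - 4*2 = 2 - 8 = -6)
T(t) = -2*t (T(t) = t*(-3) + t = -3*t + t = -2*t)
T(-4)*n = -2*(-4)*(-6) = 8*(-6) = -48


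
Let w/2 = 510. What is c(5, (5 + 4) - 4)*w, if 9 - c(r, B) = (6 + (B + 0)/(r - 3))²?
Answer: -64515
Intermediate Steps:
w = 1020 (w = 2*510 = 1020)
c(r, B) = 9 - (6 + B/(-3 + r))² (c(r, B) = 9 - (6 + (B + 0)/(r - 3))² = 9 - (6 + B/(-3 + r))²)
c(5, (5 + 4) - 4)*w = (9 - (-18 + ((5 + 4) - 4) + 6*5)²/(-3 + 5)²)*1020 = (9 - 1*(-18 + (9 - 4) + 30)²/2²)*1020 = (9 - 1*¼*(-18 + 5 + 30)²)*1020 = (9 - 1*¼*17²)*1020 = (9 - 1*¼*289)*1020 = (9 - 289/4)*1020 = -253/4*1020 = -64515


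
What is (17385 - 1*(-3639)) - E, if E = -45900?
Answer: 66924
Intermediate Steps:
(17385 - 1*(-3639)) - E = (17385 - 1*(-3639)) - 1*(-45900) = (17385 + 3639) + 45900 = 21024 + 45900 = 66924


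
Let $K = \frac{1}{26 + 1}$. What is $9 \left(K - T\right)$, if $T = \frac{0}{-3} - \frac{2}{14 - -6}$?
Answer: $\frac{37}{30} \approx 1.2333$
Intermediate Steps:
$T = - \frac{1}{10}$ ($T = 0 \left(- \frac{1}{3}\right) - \frac{2}{14 + 6} = 0 - \frac{2}{20} = 0 - \frac{1}{10} = - \frac{1}{10} \approx -0.1$)
$K = \frac{1}{27} \approx 0.037037$
$9 \left(K - T\right) = 9 \left(\frac{1}{27} - - \frac{1}{10}\right) = 9 \left(\frac{1}{27} + \frac{1}{10}\right) = 9 \cdot \frac{37}{270} = \frac{37}{30}$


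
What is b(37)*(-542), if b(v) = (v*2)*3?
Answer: -120324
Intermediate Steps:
b(v) = 6*v (b(v) = (2*v)*3 = 6*v)
b(37)*(-542) = (6*37)*(-542) = 222*(-542) = -120324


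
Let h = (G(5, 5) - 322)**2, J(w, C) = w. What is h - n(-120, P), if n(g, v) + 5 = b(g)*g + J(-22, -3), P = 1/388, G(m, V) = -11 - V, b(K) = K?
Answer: 99871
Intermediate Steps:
P = 1/388 ≈ 0.0025773
n(g, v) = -27 + g**2 (n(g, v) = -5 + (g*g - 22) = -5 + (g**2 - 22) = -5 + (-22 + g**2) = -27 + g**2)
h = 114244 (h = ((-11 - 1*5) - 322)**2 = ((-11 - 5) - 322)**2 = (-16 - 322)**2 = (-338)**2 = 114244)
h - n(-120, P) = 114244 - (-27 + (-120)**2) = 114244 - (-27 + 14400) = 114244 - 1*14373 = 114244 - 14373 = 99871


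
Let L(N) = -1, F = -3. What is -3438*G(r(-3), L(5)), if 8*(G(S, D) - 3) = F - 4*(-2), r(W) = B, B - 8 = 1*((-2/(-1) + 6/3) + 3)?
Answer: -49851/4 ≈ -12463.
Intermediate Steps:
B = 15 (B = 8 + 1*((-2/(-1) + 6/3) + 3) = 8 + 1*((-2*(-1) + 6*(⅓)) + 3) = 8 + 1*((2 + 2) + 3) = 8 + 1*(4 + 3) = 8 + 1*7 = 8 + 7 = 15)
r(W) = 15
G(S, D) = 29/8 (G(S, D) = 3 + (-3 - 4*(-2))/8 = 3 + (-3 + 8)/8 = 3 + (⅛)*5 = 3 + 5/8 = 29/8)
-3438*G(r(-3), L(5)) = -3438*29/8 = -49851/4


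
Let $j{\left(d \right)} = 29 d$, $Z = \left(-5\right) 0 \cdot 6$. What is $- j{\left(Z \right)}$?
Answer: $0$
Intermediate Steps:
$Z = 0$ ($Z = 0 \cdot 6 = 0$)
$- j{\left(Z \right)} = - 29 \cdot 0 = \left(-1\right) 0 = 0$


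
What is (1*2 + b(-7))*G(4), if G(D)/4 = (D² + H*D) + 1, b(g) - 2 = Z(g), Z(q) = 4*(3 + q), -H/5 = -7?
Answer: -7536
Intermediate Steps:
H = 35 (H = -5*(-7) = 35)
Z(q) = 12 + 4*q
b(g) = 14 + 4*g (b(g) = 2 + (12 + 4*g) = 14 + 4*g)
G(D) = 4 + 4*D² + 140*D (G(D) = 4*((D² + 35*D) + 1) = 4*(1 + D² + 35*D) = 4 + 4*D² + 140*D)
(1*2 + b(-7))*G(4) = (1*2 + (14 + 4*(-7)))*(4 + 4*4² + 140*4) = (2 + (14 - 28))*(4 + 4*16 + 560) = (2 - 14)*(4 + 64 + 560) = -12*628 = -7536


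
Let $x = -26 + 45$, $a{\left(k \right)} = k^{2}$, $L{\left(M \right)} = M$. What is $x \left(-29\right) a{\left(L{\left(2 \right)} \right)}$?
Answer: $-2204$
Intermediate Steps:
$x = 19$
$x \left(-29\right) a{\left(L{\left(2 \right)} \right)} = 19 \left(-29\right) 2^{2} = \left(-551\right) 4 = -2204$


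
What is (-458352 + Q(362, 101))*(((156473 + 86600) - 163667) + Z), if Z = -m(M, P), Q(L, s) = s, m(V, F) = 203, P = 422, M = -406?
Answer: -36294853953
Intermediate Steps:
Z = -203 (Z = -1*203 = -203)
(-458352 + Q(362, 101))*(((156473 + 86600) - 163667) + Z) = (-458352 + 101)*(((156473 + 86600) - 163667) - 203) = -458251*((243073 - 163667) - 203) = -458251*(79406 - 203) = -458251*79203 = -36294853953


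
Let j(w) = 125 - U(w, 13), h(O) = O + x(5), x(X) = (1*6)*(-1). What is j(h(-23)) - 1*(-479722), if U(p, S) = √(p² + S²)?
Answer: 479847 - √1010 ≈ 4.7982e+5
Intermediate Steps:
U(p, S) = √(S² + p²)
x(X) = -6 (x(X) = 6*(-1) = -6)
h(O) = -6 + O (h(O) = O - 6 = -6 + O)
j(w) = 125 - √(169 + w²) (j(w) = 125 - √(13² + w²) = 125 - √(169 + w²))
j(h(-23)) - 1*(-479722) = (125 - √(169 + (-6 - 23)²)) - 1*(-479722) = (125 - √(169 + (-29)²)) + 479722 = (125 - √(169 + 841)) + 479722 = (125 - √1010) + 479722 = 479847 - √1010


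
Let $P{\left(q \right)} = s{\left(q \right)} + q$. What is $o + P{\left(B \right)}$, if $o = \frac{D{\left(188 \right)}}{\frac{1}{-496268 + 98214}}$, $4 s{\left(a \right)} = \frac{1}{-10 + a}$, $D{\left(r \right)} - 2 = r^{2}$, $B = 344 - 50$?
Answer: $- \frac{15983084219039}{1136} \approx -1.407 \cdot 10^{10}$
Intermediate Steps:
$B = 294$
$D{\left(r \right)} = 2 + r^{2}$
$s{\left(a \right)} = \frac{1}{4 \left(-10 + a\right)}$
$o = -14069616684$ ($o = \frac{2 + 188^{2}}{\frac{1}{-496268 + 98214}} = \frac{2 + 35344}{\frac{1}{-398054}} = \frac{35346}{- \frac{1}{398054}} = 35346 \left(-398054\right) = -14069616684$)
$P{\left(q \right)} = q + \frac{1}{4 \left(-10 + q\right)}$ ($P{\left(q \right)} = \frac{1}{4 \left(-10 + q\right)} + q = q + \frac{1}{4 \left(-10 + q\right)}$)
$o + P{\left(B \right)} = -14069616684 + \frac{\frac{1}{4} + 294 \left(-10 + 294\right)}{-10 + 294} = -14069616684 + \frac{\frac{1}{4} + 294 \cdot 284}{284} = -14069616684 + \frac{\frac{1}{4} + 83496}{284} = -14069616684 + \frac{1}{284} \cdot \frac{333985}{4} = -14069616684 + \frac{333985}{1136} = - \frac{15983084219039}{1136}$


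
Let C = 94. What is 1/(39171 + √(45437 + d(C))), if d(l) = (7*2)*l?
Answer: 39171/1534320488 - √46753/1534320488 ≈ 2.5389e-5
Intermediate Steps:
d(l) = 14*l
1/(39171 + √(45437 + d(C))) = 1/(39171 + √(45437 + 14*94)) = 1/(39171 + √(45437 + 1316)) = 1/(39171 + √46753)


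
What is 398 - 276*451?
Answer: -124078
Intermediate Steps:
398 - 276*451 = 398 - 124476 = -124078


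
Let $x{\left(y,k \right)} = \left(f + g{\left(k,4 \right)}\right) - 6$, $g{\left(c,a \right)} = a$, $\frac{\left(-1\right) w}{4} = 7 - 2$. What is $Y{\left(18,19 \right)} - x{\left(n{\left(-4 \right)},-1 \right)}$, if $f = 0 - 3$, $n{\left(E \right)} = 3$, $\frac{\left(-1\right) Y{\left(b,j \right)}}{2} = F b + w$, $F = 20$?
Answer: $-675$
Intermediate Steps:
$w = -20$ ($w = - 4 \left(7 - 2\right) = \left(-4\right) 5 = -20$)
$Y{\left(b,j \right)} = 40 - 40 b$ ($Y{\left(b,j \right)} = - 2 \left(20 b - 20\right) = - 2 \left(-20 + 20 b\right) = 40 - 40 b$)
$f = -3$ ($f = 0 - 3 = -3$)
$x{\left(y,k \right)} = -5$ ($x{\left(y,k \right)} = \left(-3 + 4\right) - 6 = 1 - 6 = -5$)
$Y{\left(18,19 \right)} - x{\left(n{\left(-4 \right)},-1 \right)} = \left(40 - 720\right) - -5 = \left(40 - 720\right) + 5 = -680 + 5 = -675$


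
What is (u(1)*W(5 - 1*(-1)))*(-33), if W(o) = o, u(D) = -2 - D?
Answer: 594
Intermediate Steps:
(u(1)*W(5 - 1*(-1)))*(-33) = ((-2 - 1*1)*(5 - 1*(-1)))*(-33) = ((-2 - 1)*(5 + 1))*(-33) = -3*6*(-33) = -18*(-33) = 594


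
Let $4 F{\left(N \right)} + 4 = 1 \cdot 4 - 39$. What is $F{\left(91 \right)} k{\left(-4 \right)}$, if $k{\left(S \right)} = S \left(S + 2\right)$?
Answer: $-78$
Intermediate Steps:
$k{\left(S \right)} = S \left(2 + S\right)$
$F{\left(N \right)} = - \frac{39}{4}$ ($F{\left(N \right)} = -1 + \frac{1 \cdot 4 - 39}{4} = -1 + \frac{4 - 39}{4} = -1 + \frac{1}{4} \left(-35\right) = -1 - \frac{35}{4} = - \frac{39}{4}$)
$F{\left(91 \right)} k{\left(-4 \right)} = - \frac{39 \left(- 4 \left(2 - 4\right)\right)}{4} = - \frac{39 \left(\left(-4\right) \left(-2\right)\right)}{4} = \left(- \frac{39}{4}\right) 8 = -78$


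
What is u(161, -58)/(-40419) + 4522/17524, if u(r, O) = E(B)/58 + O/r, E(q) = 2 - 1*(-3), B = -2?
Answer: 71116465025/275588719497 ≈ 0.25805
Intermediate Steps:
E(q) = 5 (E(q) = 2 + 3 = 5)
u(r, O) = 5/58 + O/r
u(161, -58)/(-40419) + 4522/17524 = (5/58 - 58/161)/(-40419) + 4522/17524 = (5/58 - 58*1/161)*(-1/40419) + 4522*(1/17524) = (5/58 - 58/161)*(-1/40419) + 2261/8762 = -2559/9338*(-1/40419) + 2261/8762 = 853/125810874 + 2261/8762 = 71116465025/275588719497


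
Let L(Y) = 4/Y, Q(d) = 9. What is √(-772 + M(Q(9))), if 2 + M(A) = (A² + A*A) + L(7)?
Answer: 2*I*√7490/7 ≈ 24.727*I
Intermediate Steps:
M(A) = -10/7 + 2*A² (M(A) = -2 + ((A² + A*A) + 4/7) = -2 + ((A² + A²) + 4*(⅐)) = -2 + (2*A² + 4/7) = -2 + (4/7 + 2*A²) = -10/7 + 2*A²)
√(-772 + M(Q(9))) = √(-772 + (-10/7 + 2*9²)) = √(-772 + (-10/7 + 2*81)) = √(-772 + (-10/7 + 162)) = √(-772 + 1124/7) = √(-4280/7) = 2*I*√7490/7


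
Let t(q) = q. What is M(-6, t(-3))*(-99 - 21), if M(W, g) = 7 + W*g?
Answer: -3000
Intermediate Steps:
M(-6, t(-3))*(-99 - 21) = (7 - 6*(-3))*(-99 - 21) = (7 + 18)*(-120) = 25*(-120) = -3000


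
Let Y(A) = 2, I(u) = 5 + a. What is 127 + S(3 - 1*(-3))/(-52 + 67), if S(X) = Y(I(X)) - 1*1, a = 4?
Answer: 1906/15 ≈ 127.07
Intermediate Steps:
I(u) = 9 (I(u) = 5 + 4 = 9)
S(X) = 1 (S(X) = 2 - 1*1 = 2 - 1 = 1)
127 + S(3 - 1*(-3))/(-52 + 67) = 127 + 1/(-52 + 67) = 127 + 1/15 = 1906/15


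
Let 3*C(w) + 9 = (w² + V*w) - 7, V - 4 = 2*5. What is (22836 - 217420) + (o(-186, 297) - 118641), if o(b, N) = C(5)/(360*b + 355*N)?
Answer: -36153995546/115425 ≈ -3.1323e+5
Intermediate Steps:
V = 14 (V = 4 + 2*5 = 4 + 10 = 14)
C(w) = -16/3 + w²/3 + 14*w/3 (C(w) = -3 + ((w² + 14*w) - 7)/3 = -3 + (-7 + w² + 14*w)/3 = -3 + (-7/3 + w²/3 + 14*w/3) = -16/3 + w²/3 + 14*w/3)
o(b, N) = 79/(3*(355*N + 360*b)) (o(b, N) = (-16/3 + (⅓)*5² + (14/3)*5)/(360*b + 355*N) = (-16/3 + (⅓)*25 + 70/3)/(355*N + 360*b) = (-16/3 + 25/3 + 70/3)/(355*N + 360*b) = 79/(3*(355*N + 360*b)))
(22836 - 217420) + (o(-186, 297) - 118641) = (22836 - 217420) + (79/(15*(71*297 + 72*(-186))) - 118641) = -194584 + (79/(15*(21087 - 13392)) - 118641) = -194584 + ((79/15)/7695 - 118641) = -194584 + ((79/15)*(1/7695) - 118641) = -194584 + (79/115425 - 118641) = -194584 - 13694137346/115425 = -36153995546/115425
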